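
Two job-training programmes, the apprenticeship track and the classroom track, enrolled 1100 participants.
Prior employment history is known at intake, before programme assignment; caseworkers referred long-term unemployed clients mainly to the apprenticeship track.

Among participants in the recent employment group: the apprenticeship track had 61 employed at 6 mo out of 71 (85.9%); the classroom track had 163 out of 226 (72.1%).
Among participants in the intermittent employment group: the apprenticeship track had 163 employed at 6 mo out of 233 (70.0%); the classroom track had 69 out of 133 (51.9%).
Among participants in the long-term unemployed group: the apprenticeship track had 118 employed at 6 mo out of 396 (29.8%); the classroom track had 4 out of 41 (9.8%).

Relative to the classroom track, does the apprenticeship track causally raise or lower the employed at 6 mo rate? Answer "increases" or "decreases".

increases

Here prior employment history is a common cause — it drives both which programme a case falls under and the outcome. The crude comparison mixes populations; the stratum-specific rates are the causally relevant ones.
Within each level — recent employment: 85.9% vs 72.1%; intermittent employment: 70.0% vs 51.9%; long-term unemployed: 29.8% vs 9.8% — the apprenticeship track is higher every time.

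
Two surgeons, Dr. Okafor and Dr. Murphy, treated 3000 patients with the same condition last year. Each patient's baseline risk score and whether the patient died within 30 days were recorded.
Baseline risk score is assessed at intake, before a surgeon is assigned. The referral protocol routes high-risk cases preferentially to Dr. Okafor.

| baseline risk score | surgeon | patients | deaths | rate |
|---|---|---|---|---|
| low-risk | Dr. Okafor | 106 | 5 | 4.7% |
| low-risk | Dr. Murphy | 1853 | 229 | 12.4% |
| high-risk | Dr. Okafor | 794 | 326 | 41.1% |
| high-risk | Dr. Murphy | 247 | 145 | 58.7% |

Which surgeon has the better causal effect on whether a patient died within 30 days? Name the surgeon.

Dr. Okafor

Baseline risk score is set before the surgeon has any effect — it is not caused by the surgeon — and it independently drives the outcome. That makes it a confounder, so the causal comparison is within baseline risk score levels.
Within each level — low-risk: 4.7% vs 12.4%; high-risk: 41.1% vs 58.7% — Dr. Okafor is lower every time.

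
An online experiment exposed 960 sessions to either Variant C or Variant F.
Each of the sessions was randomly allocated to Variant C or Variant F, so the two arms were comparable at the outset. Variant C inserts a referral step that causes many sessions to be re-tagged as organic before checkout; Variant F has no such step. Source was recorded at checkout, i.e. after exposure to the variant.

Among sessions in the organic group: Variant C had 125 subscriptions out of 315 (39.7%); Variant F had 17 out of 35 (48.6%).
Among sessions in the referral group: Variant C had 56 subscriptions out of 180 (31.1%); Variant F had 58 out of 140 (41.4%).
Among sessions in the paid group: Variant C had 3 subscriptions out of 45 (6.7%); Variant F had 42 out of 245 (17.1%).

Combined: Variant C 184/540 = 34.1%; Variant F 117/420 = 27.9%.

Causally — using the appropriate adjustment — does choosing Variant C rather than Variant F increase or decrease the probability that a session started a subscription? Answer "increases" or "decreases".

The distribution of traffic source is itself part of what the variant does — it is an intermediate outcome. Holding it fixed would remove that part of the effect; the total effect is the pooled difference.
Pooled: Variant C 34.1% vs Variant F 27.9%; Variant C is higher overall.

increases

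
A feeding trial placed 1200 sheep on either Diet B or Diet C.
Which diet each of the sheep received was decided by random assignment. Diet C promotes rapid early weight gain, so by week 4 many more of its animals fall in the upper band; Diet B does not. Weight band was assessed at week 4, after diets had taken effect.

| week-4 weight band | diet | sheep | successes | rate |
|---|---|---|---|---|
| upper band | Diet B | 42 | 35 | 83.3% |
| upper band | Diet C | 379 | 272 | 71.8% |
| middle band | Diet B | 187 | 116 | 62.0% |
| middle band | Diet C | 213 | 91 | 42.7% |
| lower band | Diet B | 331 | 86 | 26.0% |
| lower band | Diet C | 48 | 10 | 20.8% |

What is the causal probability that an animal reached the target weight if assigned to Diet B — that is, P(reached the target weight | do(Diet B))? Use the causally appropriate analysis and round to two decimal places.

0.42

Diet B is higher inside every week-4 weight band stratum but Diet C is higher in aggregate. Whether to stratify depends on how week-4 weight band relates to the diet.
Because the diet influences week-4 weight band, week-4 weight band is a post-treatment mediator, not a confounder. Stratifying on it would bias the estimate; the causal effect is the crude pooled difference.
So P(outcome | do(Diet B)) is just the pooled rate for Diet B: 237/560 = 0.423.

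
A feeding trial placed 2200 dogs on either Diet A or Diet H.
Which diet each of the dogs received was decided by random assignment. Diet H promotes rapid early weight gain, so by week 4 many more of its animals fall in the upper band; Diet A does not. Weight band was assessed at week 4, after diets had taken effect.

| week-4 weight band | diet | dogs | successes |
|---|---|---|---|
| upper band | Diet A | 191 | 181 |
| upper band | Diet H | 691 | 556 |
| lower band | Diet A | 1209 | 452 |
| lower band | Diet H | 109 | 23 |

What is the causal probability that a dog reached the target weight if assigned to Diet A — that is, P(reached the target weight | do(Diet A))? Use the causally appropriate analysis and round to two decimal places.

The stratified and pooled comparisons disagree (Diet A wins within each week-4 weight band; Diet H wins overall), so the answer turns on the causal role of week-4 weight band.
Week-4 weight band is recorded after the diet and is itself shifted by it — it sits on the causal path from diet to outcome. Conditioning on a mediator would strip out part of the effect we want; the pooled comparison gives the total causal effect.
So P(outcome | do(Diet A)) is just the pooled rate for Diet A: 633/1400 = 0.452.

0.45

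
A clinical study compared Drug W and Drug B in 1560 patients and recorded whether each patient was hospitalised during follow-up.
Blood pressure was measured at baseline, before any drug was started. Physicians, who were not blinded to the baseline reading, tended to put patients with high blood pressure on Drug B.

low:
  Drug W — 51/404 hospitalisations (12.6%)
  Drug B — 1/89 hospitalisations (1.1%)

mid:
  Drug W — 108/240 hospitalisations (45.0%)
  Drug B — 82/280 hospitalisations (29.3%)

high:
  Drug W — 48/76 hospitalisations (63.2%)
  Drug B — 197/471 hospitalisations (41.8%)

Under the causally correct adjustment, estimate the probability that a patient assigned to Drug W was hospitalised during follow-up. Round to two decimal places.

0.41

Blood pressure is set before the drug has any effect — it is not caused by the drug — and it independently drives the outcome. That makes it a confounder, so the causal comparison is within blood pressure levels.
Standardising Drug W to the population blood pressure mix: 0.316·51/404 + 0.333·108/240 + 0.351·48/76 = 0.411.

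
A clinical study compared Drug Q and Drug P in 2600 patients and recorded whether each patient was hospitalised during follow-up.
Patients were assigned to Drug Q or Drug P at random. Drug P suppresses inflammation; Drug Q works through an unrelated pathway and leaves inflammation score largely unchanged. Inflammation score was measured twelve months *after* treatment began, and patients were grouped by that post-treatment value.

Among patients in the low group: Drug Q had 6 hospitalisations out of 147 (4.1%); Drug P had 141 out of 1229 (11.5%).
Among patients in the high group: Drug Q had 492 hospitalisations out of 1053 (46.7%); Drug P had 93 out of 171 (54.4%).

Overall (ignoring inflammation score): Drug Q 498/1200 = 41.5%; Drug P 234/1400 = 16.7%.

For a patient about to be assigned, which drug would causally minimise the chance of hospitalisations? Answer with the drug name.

Inflammation score here is a post-treatment variable shaped by the drug; conditioning on it would introduce bias rather than remove it. The overall comparison is the causal one.
Pooled: Drug Q 41.5% vs Drug P 16.7%; Drug P is lower overall.

Drug P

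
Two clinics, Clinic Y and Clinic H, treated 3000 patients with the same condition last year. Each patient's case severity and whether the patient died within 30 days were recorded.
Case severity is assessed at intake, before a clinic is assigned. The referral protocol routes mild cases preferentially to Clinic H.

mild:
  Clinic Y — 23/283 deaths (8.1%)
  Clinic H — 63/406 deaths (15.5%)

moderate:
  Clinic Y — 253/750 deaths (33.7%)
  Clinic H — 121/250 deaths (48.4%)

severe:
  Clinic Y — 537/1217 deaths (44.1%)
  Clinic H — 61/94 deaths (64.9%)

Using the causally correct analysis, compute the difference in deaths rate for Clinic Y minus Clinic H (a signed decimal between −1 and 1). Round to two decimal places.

-0.16

Nothing the clinic does changes case severity; the imbalance is an allocation artefact. With case severity also predicting the outcome, the pooled figure is confounded, and the within-stratum comparison is the causal one.
Adjusting over the population distribution of case severity: 0.230·(0.081−0.155) + 0.333·(0.337−0.484) + 0.437·(0.441−0.649) = -0.157.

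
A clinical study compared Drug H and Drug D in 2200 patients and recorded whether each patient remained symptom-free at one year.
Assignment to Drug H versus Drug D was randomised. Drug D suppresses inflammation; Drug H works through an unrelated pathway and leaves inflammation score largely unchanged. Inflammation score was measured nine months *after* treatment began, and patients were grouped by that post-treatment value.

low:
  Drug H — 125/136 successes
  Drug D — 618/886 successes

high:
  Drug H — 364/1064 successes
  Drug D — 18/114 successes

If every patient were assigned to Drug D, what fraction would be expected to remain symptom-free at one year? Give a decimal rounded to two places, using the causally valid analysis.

0.64

The inflammation score-specific comparison favours Drug H throughout, but the pooled figures favour Drug D. The question is whether to condition on inflammation score.
The distribution of inflammation score is itself part of what the drug does — it is an intermediate outcome. Holding it fixed would remove that part of the effect; the total effect is the pooled difference.
So P(outcome | do(Drug D)) is just the pooled rate for Drug D: 636/1000 = 0.636.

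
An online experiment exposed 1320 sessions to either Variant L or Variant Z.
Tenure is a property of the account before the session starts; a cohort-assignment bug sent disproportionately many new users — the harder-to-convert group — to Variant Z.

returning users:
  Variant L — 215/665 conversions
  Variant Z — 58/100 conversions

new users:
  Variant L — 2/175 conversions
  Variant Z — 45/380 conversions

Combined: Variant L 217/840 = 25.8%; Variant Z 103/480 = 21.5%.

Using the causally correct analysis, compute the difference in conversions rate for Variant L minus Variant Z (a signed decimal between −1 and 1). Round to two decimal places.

-0.19

The imbalance in user tenure arose from how sessions were allocated, not from anything the variant did; and user tenure independently affects the outcome. The pooled gap is confounded — condition on user tenure.
Adjusting over the population distribution of user tenure: 0.580·(0.323−0.580) + 0.420·(0.011−0.118) = -0.194.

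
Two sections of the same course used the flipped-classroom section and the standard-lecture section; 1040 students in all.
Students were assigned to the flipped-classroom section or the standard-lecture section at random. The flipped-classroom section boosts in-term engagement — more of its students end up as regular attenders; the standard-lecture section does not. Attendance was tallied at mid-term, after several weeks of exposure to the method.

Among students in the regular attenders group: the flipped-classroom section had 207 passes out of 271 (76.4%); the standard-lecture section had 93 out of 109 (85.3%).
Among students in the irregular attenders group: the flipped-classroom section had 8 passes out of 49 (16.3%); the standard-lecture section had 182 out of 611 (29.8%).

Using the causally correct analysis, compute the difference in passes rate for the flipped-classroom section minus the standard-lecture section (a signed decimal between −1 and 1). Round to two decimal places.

+0.29

Stratifying would compare teaching methods among students the teaching methods themselves sorted into mid-term attendance groups — a form of selection on an intermediate. The unconditioned pooled rates give the total causal effect.
The causal difference is the pooled difference: 0.672 − 0.382 = +0.290.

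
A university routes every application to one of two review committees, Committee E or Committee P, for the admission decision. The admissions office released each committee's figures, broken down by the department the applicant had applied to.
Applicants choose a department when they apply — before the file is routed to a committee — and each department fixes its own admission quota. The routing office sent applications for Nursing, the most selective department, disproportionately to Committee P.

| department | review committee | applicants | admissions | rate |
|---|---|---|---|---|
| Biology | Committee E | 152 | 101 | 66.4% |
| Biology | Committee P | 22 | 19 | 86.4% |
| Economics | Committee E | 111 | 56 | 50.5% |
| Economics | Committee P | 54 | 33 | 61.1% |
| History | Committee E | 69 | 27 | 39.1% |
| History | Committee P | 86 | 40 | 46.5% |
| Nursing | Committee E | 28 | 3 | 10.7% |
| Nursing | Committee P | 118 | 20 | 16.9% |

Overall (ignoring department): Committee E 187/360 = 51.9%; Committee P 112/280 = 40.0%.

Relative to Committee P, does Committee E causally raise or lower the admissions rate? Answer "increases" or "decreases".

decreases

Here department is a common cause — it drives both which review committee a case falls under and the outcome. The crude comparison mixes populations; the stratum-specific rates are the causally relevant ones.
Within each level — Biology: 66.4% vs 86.4%; Economics: 50.5% vs 61.1%; History: 39.1% vs 46.5%; Nursing: 10.7% vs 16.9% — Committee P is higher every time.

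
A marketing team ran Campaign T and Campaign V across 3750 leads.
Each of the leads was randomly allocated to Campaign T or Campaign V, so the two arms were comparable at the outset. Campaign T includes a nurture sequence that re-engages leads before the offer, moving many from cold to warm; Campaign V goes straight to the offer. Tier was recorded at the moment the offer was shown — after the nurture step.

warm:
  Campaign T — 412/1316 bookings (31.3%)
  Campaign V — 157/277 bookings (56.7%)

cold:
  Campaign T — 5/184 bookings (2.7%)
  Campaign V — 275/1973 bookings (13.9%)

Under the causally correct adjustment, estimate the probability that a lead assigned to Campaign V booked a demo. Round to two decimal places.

0.19

Engagement tier lies on the pathway campaign → engagement tier → outcome, so adjusting for it blocks the indirect effect. For the total causal effect of campaign, use the unadjusted pooled rates.
So P(outcome | do(Campaign V)) is just the pooled rate for Campaign V: 432/2250 = 0.192.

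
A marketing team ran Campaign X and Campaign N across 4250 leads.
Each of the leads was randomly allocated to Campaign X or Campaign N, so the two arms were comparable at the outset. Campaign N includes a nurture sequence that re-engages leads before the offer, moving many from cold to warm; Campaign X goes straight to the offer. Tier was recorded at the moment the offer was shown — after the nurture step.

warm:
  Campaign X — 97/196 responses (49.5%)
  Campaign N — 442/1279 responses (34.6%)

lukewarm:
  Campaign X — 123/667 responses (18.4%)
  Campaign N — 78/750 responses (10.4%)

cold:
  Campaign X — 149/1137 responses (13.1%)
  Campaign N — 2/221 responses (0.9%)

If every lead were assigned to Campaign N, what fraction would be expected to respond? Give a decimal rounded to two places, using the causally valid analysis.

Engagement tier is downstream of the campaign. One should not condition on a consequence of treatment, so the overall rates are the right comparison.
So P(outcome | do(Campaign N)) is just the pooled rate for Campaign N: 522/2250 = 0.232.

0.23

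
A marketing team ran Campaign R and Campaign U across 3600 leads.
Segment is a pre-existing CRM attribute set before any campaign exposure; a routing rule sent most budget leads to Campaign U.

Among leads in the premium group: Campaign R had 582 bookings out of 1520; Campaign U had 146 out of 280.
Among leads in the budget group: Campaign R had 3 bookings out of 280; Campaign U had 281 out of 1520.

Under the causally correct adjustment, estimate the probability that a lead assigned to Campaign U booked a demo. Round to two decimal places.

Customer segment differs across campaigns for reasons unrelated to any effect of the campaign itself, and it separately predicts the outcome — a classic confounder. We must compare within customer segment levels.
Standardising Campaign U to the population customer segment mix: 0.500·146/280 + 0.500·281/1520 = 0.353.

0.35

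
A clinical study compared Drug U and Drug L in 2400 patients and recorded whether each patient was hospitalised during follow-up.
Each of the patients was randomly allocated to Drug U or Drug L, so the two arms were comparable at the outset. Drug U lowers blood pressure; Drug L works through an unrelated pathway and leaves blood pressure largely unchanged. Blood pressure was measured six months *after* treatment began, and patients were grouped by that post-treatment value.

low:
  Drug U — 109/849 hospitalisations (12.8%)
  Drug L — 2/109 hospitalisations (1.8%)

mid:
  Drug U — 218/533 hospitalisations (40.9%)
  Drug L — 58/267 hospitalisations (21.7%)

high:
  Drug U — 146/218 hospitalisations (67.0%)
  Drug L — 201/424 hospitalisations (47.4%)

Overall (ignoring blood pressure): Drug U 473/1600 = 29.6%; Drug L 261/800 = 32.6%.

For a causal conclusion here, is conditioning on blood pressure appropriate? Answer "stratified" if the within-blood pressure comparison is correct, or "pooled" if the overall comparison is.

pooled

Stratifying would compare drugs among patients the drugs themselves sorted into blood pressure groups — a form of selection on an intermediate. The unconditioned pooled rates give the total causal effect.
Pooled: Drug U 29.6% vs Drug L 32.6%; Drug U is lower overall.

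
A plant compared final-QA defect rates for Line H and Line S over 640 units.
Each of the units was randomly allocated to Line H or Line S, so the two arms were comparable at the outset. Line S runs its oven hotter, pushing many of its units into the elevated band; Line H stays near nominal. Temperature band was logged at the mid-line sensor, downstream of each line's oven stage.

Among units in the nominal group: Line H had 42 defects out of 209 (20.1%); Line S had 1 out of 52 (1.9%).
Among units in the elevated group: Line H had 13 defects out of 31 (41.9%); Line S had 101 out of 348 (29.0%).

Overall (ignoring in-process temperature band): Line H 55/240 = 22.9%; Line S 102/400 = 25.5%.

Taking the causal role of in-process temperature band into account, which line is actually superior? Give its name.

In-process temperature band lies on the pathway line → in-process temperature band → outcome, so adjusting for it blocks the indirect effect. For the total causal effect of line, use the unadjusted pooled rates.
Pooled: Line H 22.9% vs Line S 25.5%; Line H is lower overall.

Line H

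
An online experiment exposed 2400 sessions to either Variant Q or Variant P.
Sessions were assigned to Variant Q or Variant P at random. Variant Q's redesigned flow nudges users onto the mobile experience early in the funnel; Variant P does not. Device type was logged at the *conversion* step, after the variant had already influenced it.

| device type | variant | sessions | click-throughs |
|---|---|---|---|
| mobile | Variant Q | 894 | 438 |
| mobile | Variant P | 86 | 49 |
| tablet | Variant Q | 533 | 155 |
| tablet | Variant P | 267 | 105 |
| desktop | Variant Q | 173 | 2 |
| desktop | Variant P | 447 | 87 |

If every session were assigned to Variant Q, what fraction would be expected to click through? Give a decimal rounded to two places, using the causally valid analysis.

0.37

Variant P is higher inside every device type stratum but Variant Q is higher in aggregate. Whether to stratify depends on how device type relates to the variant.
Device type is downstream of the variant. One should not condition on a consequence of treatment, so the overall rates are the right comparison.
So P(outcome | do(Variant Q)) is just the pooled rate for Variant Q: 595/1600 = 0.372.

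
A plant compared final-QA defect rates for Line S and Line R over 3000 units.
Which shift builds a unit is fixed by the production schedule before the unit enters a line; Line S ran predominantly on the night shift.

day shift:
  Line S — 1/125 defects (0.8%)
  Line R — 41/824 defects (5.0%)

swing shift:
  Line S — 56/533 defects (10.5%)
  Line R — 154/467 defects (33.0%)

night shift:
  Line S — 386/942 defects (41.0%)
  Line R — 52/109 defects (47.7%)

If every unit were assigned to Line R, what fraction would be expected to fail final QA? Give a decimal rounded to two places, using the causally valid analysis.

Nothing the line does changes shift; the imbalance is an allocation artefact. With shift also predicting the outcome, the pooled figure is confounded, and the within-stratum comparison is the causal one.
Standardising Line R to the population shift mix: 0.316·41/824 + 0.333·154/467 + 0.350·52/109 = 0.293.

0.29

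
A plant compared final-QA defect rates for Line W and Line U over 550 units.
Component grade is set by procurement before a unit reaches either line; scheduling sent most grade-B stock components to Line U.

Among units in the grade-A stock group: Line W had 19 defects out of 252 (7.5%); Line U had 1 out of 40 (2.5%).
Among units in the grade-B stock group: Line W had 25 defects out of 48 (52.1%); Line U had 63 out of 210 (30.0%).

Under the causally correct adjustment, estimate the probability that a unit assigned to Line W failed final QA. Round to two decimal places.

Since component grade is a pre-existing factor (not a product of the line) and it affects the outcome on its own, it is a confounder. The stratified rates, not the pooled rate, identify the causal effect.
Standardising Line W to the population component grade mix: 0.531·19/252 + 0.469·25/48 = 0.284.

0.28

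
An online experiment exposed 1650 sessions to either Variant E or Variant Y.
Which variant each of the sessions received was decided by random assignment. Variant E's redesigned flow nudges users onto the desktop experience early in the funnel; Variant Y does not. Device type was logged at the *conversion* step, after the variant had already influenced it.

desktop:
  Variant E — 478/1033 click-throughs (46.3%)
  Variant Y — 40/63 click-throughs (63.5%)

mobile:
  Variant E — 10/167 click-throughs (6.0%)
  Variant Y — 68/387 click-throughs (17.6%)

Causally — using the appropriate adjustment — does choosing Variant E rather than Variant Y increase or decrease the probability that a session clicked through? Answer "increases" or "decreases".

increases

The device type-specific comparison favours Variant Y throughout, but the pooled figures favour Variant E. The question is whether to condition on device type.
Because the variant influences device type, device type is a post-treatment mediator, not a confounder. Stratifying on it would bias the estimate; the causal effect is the crude pooled difference.
Pooled: Variant E 40.7% vs Variant Y 24.0%; Variant E is higher overall.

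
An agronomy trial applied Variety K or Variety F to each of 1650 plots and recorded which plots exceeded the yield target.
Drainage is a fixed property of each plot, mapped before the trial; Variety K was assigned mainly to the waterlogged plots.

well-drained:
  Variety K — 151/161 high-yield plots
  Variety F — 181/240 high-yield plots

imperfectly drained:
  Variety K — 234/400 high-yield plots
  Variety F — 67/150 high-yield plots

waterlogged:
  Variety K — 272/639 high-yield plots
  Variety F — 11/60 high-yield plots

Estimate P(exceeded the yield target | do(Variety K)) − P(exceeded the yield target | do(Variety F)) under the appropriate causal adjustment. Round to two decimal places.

+0.19

Within every field drainage level Variety K has the higher rate, yet pooled Variety F does — Simpson's reversal.
Field drainage differs across varietys for reasons unrelated to any effect of the variety itself, and it separately predicts the outcome — a classic confounder. We must compare within field drainage levels.
Adjusting over the population distribution of field drainage: 0.243·(0.938−0.754) + 0.333·(0.585−0.447) + 0.424·(0.426−0.183) = +0.193.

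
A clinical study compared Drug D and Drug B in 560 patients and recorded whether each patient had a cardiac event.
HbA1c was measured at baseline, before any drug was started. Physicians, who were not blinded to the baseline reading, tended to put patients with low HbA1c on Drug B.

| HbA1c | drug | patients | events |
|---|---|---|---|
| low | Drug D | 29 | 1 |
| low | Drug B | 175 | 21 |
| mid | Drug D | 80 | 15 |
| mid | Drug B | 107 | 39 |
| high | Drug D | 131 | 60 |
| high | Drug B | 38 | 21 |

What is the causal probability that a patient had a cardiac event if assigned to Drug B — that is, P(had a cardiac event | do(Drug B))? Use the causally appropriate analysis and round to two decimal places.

The HbA1c-specific comparison favours Drug D throughout, but the pooled figures favour Drug B. The question is whether to condition on HbA1c.
HbA1c differs across drugs for reasons unrelated to any effect of the drug itself, and it separately predicts the outcome — a classic confounder. We must compare within HbA1c levels.
Standardising Drug B to the population HbA1c mix: 0.364·21/175 + 0.334·39/107 + 0.302·21/38 = 0.332.

0.33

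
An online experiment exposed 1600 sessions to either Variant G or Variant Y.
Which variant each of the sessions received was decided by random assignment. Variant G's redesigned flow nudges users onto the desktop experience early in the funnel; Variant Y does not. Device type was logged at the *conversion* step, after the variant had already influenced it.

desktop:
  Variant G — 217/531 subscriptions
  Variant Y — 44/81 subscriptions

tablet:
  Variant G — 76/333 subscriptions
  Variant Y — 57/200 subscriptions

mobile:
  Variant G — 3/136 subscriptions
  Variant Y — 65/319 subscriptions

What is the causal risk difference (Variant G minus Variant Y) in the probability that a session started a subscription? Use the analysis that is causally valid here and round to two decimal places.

+0.02

Variant Y is higher inside every device type stratum but Variant G is higher in aggregate. Whether to stratify depends on how device type relates to the variant.
Device type here is a post-treatment variable shaped by the variant; conditioning on it would introduce bias rather than remove it. The overall comparison is the causal one.
The causal difference is the pooled difference: 0.296 − 0.277 = +0.019.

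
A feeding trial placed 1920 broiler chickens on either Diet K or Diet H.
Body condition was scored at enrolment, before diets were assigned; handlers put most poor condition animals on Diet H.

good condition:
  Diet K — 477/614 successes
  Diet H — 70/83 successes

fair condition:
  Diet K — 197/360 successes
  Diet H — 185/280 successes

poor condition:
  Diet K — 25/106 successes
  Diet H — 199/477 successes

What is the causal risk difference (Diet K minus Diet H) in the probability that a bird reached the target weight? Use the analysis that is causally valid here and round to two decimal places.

-0.12

The starting body condition-specific comparison favours Diet H throughout, but the pooled figures favour Diet K. The question is whether to condition on starting body condition.
Since starting body condition is a pre-existing factor (not a product of the diet) and it affects the outcome on its own, it is a confounder. The stratified rates, not the pooled rate, identify the causal effect.
Adjusting over the population distribution of starting body condition: 0.363·(0.777−0.843) + 0.333·(0.547−0.661) + 0.304·(0.236−0.417) = -0.117.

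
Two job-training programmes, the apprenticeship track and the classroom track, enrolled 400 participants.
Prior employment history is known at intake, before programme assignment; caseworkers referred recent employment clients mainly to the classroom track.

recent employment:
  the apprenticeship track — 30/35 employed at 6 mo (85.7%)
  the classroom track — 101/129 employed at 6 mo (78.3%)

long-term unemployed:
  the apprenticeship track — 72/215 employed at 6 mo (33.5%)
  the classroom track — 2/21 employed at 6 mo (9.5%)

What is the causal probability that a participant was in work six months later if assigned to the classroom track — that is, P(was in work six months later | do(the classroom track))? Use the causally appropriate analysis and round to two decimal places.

The prior employment history-specific comparison favours the apprenticeship track throughout, but the pooled figures favour the classroom track. The question is whether to condition on prior employment history.
Here prior employment history is a common cause — it drives both which programme a case falls under and the outcome. The crude comparison mixes populations; the stratum-specific rates are the causally relevant ones.
Standardising the classroom track to the population prior employment history mix: 0.410·101/129 + 0.590·2/21 = 0.377.

0.38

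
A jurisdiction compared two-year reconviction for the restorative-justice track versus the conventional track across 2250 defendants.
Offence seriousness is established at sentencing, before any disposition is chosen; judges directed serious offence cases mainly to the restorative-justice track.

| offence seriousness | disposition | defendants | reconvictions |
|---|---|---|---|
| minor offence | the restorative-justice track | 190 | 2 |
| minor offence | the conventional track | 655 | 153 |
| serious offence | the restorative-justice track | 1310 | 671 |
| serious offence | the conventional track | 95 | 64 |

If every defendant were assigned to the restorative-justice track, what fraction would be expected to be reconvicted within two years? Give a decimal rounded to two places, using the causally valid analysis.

0.32

Nothing the disposition does changes offence seriousness; the imbalance is an allocation artefact. With offence seriousness also predicting the outcome, the pooled figure is confounded, and the within-stratum comparison is the causal one.
Standardising the restorative-justice track to the population offence seriousness mix: 0.376·2/190 + 0.624·671/1310 = 0.324.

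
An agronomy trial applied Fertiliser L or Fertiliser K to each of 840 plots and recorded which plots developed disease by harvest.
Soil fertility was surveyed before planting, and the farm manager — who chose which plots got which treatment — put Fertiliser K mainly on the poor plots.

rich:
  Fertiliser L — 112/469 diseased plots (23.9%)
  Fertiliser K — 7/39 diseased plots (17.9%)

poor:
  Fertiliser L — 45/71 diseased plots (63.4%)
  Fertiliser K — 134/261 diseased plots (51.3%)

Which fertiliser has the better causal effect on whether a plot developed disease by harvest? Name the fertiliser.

Fertiliser K

Soil fertility satisfies the back-door criterion: it is not a descendant of the fertiliser, and it blocks the spurious path from fertiliser to outcome. Adjusting for it (i.e., using the within-soil fertility rates) gives the causal effect.
Within each level — rich: 23.9% vs 17.9%; poor: 63.4% vs 51.3% — Fertiliser K is lower every time.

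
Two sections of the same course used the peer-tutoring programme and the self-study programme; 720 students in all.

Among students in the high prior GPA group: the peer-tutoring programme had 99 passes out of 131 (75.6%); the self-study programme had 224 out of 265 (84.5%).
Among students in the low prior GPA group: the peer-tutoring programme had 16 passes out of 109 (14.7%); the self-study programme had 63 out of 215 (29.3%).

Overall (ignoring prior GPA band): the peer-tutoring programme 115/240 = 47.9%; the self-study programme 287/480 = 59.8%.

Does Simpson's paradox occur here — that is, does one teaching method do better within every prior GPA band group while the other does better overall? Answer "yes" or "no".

no

Within each prior GPA band level (high prior GPA 75.6% vs 84.5%; low prior GPA 14.7% vs 29.3%), the self-study programme has the higher rate every time. Pooled: 47.9% vs 59.8% — the self-study programme has the higher rate overall. They agree.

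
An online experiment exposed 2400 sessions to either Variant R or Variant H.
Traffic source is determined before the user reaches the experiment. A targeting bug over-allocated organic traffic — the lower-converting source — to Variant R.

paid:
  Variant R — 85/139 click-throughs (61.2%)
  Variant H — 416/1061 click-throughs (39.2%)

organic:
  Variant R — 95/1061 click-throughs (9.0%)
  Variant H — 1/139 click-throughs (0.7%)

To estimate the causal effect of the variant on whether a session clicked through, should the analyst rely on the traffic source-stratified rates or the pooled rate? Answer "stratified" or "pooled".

stratified

The imbalance in traffic source arose from how sessions were allocated, not from anything the variant did; and traffic source independently affects the outcome. The pooled gap is confounded — condition on traffic source.
Within each level — paid: 61.2% vs 39.2%; organic: 9.0% vs 0.7% — Variant R is higher every time.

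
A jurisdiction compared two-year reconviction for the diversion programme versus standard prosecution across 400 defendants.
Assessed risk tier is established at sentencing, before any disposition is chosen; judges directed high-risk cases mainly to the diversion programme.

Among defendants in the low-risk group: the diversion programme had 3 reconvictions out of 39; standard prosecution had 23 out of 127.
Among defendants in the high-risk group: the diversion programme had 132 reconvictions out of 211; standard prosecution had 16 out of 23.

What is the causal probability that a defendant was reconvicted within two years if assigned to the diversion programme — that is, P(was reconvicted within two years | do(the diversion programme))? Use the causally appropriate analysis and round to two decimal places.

the diversion programme is lower inside every assessed risk tier stratum but standard prosecution is lower in aggregate. Whether to stratify depends on how assessed risk tier relates to the disposition.
Assessed risk tier is set before the disposition has any effect — it is not caused by the disposition — and it independently drives the outcome. That makes it a confounder, so the causal comparison is within assessed risk tier levels.
Standardising the diversion programme to the population assessed risk tier mix: 0.415·3/39 + 0.585·132/211 = 0.398.

0.40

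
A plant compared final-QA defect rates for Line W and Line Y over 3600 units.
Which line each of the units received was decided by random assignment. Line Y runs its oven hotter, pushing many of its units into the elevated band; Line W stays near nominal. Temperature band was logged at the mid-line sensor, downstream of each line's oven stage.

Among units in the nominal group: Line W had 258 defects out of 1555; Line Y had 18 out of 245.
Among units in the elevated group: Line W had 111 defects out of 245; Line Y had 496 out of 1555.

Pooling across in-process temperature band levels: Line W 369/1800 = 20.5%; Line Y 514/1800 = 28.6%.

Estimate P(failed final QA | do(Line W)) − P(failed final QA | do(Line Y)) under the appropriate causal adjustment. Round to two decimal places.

Because the line influences in-process temperature band, in-process temperature band is a post-treatment mediator, not a confounder. Stratifying on it would bias the estimate; the causal effect is the crude pooled difference.
The causal difference is the pooled difference: 0.205 − 0.286 = -0.081.

-0.08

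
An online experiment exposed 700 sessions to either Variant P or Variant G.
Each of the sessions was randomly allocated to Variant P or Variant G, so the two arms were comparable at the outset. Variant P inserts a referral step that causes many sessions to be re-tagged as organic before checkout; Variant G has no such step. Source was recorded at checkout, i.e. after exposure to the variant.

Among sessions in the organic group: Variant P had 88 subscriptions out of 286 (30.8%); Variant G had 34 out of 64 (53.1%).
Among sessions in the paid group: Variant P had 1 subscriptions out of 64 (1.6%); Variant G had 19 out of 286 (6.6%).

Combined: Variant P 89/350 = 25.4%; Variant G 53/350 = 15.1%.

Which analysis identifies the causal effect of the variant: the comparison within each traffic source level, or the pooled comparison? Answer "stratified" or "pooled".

Because the variant influences traffic source, traffic source is a post-treatment mediator, not a confounder. Stratifying on it would bias the estimate; the causal effect is the crude pooled difference.
Pooled: Variant P 25.4% vs Variant G 15.1%; Variant P is higher overall.

pooled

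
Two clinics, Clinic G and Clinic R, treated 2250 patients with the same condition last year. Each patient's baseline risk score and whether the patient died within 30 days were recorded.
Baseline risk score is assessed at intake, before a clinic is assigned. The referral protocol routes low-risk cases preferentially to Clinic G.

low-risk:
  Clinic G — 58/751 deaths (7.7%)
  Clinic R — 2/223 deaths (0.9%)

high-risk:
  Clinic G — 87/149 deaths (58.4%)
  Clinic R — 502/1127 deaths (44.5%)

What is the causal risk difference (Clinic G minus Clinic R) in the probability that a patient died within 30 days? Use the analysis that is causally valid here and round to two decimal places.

The stratified and pooled comparisons disagree (Clinic R wins within each baseline risk score; Clinic G wins overall), so the answer turns on the causal role of baseline risk score.
Baseline risk score differs across clinics for reasons unrelated to any effect of the clinic itself, and it separately predicts the outcome — a classic confounder. We must compare within baseline risk score levels.
Adjusting over the population distribution of baseline risk score: 0.433·(0.077−0.009) + 0.567·(0.584−0.445) = +0.108.

+0.11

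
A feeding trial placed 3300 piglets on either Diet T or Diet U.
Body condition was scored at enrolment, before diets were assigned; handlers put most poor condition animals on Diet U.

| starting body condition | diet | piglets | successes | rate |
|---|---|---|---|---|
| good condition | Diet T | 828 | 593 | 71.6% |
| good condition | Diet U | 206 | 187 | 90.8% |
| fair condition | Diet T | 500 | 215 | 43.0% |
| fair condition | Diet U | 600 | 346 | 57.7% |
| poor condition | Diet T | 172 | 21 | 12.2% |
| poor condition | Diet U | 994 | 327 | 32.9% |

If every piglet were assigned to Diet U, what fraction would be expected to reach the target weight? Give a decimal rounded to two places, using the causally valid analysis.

The stratified and pooled comparisons disagree (Diet U wins within each starting body condition; Diet T wins overall), so the answer turns on the causal role of starting body condition.
Here starting body condition is a common cause — it drives both which diet a case falls under and the outcome. The crude comparison mixes populations; the stratum-specific rates are the causally relevant ones.
Standardising Diet U to the population starting body condition mix: 0.313·187/206 + 0.333·346/600 + 0.353·327/994 = 0.593.

0.59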